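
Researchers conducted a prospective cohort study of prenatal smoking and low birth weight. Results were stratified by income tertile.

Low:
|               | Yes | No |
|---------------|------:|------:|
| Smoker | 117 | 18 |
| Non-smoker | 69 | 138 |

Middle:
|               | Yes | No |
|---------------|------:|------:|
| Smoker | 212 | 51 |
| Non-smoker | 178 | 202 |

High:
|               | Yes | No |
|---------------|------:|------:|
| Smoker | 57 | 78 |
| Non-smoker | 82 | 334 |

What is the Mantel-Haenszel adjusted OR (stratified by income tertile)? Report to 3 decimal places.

5.054

OR_MH = Σ(aᵢdᵢ/nᵢ) / Σ(bᵢcᵢ/nᵢ), where nᵢ is the stratum total.
Stratum 1 (Low): n = 342; a·d/n = 117·138/342 = 47.2105; b·c/n = 18·69/342 = 3.6316
Stratum 2 (Middle): n = 643; a·d/n = 212·202/643 = 66.6003; b·c/n = 51·178/643 = 14.1182
Stratum 3 (High): n = 551; a·d/n = 57·334/551 = 34.5517; b·c/n = 78·82/551 = 11.6080
OR_MH = (47.2105 + 66.6003 + 34.5517) / (3.6316 + 14.1182 + 11.6080) = 148.3626 / 29.3578 = 5.05361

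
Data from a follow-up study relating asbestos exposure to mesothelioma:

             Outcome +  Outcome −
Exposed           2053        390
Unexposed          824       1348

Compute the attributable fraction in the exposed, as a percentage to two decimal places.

54.86

Cells: a = 2053, b = 390, c = 824, d = 1348.
Risk in exposed = 2053/2443 = 0.84036; risk in unexposed = 824/2172 = 0.37937.
RR = 0.84036/0.37937 = 2.21512
AR% = (RR − 1)/RR × 100 = (2.21512 − 1)/2.21512 × 100 = 54.8558%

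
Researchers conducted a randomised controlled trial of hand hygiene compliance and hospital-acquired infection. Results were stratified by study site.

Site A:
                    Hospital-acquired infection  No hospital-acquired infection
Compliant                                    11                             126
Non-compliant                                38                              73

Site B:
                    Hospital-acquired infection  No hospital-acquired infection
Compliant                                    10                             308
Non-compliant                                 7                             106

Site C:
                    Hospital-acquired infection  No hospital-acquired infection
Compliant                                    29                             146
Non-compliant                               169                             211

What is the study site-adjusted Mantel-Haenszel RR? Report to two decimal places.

RR_MH = Σ(aᵢ·n₀ᵢ/nᵢ) / Σ(cᵢ·n₁ᵢ/nᵢ), with n₁ᵢ = aᵢ+bᵢ (exposed), n₀ᵢ = cᵢ+dᵢ (unexposed), nᵢ = n₁ᵢ+n₀ᵢ.
Stratum 1 (Site A): n₁ = 137, n₀ = 111, n = 248; a·n₀/n = 11·111/248 = 4.9234; c·n₁/n = 38·137/248 = 20.9919
Stratum 2 (Site B): n₁ = 318, n₀ = 113, n = 431; a·n₀/n = 10·113/431 = 2.6218; c·n₁/n = 7·318/431 = 5.1647
Stratum 3 (Site C): n₁ = 175, n₀ = 380, n = 555; a·n₀/n = 29·380/555 = 19.8559; c·n₁/n = 169·175/555 = 53.2883
RR_MH = (4.9234 + 2.6218 + 19.8559) / (20.9919 + 5.1647 + 53.2883) = 27.4011 / 79.4450 = 0.34491

0.34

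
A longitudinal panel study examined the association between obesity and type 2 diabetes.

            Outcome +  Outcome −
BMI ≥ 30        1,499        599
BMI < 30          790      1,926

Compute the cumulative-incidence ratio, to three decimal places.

2.456

Cells: a = 1499, b = 599, c = 790, d = 1926.
Risk in exposed = 1499/2098 = 0.71449; risk in unexposed = 790/2716 = 0.29087.
RR = 0.71449 / 0.29087 = 2.45640
The risk among the exposed is 2.46 times that among the unexposed.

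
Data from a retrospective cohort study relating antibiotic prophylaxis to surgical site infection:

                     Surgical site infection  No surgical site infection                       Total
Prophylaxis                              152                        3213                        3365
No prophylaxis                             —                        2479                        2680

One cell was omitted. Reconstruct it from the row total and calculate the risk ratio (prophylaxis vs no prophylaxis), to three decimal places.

0.602

The missing cell is in the unexposed row: 2680 − 2479 = 201.
So a = 152, b = 3213, c = 201, d = 2479.
RR = [a/(a+b)] / [c/(c+d)] = (152/3365) / (201/2680) = 0.04517/0.07500 = 0.60228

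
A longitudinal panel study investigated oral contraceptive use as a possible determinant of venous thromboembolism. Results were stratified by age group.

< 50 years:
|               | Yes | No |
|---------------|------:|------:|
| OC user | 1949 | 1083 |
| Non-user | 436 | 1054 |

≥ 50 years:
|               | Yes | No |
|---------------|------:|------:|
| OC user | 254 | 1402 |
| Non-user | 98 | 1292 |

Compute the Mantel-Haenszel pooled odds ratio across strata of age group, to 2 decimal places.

3.76

OR_MH = Σ(aᵢdᵢ/nᵢ) / Σ(bᵢcᵢ/nᵢ), where nᵢ is the stratum total.
Stratum 1 (< 50 years): n = 4522; a·d/n = 1949·1054/4522 = 454.2782; b·c/n = 1083·436/4522 = 104.4202
Stratum 2 (≥ 50 years): n = 3046; a·d/n = 254·1292/3046 = 107.7374; b·c/n = 1402·98/3046 = 45.1070
OR_MH = (454.2782 + 107.7374) / (104.4202 + 45.1070) = 562.0156 / 149.5272 = 3.75862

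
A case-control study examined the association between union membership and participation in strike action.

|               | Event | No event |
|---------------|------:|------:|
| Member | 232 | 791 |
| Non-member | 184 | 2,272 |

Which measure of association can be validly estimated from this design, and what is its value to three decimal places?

Cells: a = 232, b = 791, c = 184, d = 2272.
This is a case-control study: participants were sampled on outcome status, so risks in the source population cannot be estimated directly — relative risk is not valid here. The odds ratio is the appropriate measure.
OR = (a·d)/(b·c) = (232 × 2272) / (791 × 184) = 527104 / 145544 = 3.62161

3.622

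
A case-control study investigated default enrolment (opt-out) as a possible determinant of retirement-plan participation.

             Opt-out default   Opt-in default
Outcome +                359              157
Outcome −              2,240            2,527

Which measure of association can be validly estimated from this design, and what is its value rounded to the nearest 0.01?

Reading the table with exposure as columns: a = 359 (Opt-out default, case), b = 2240 (Opt-out default, non-case), c = 157 (Opt-in default, case), d = 2527.
This is a case-control study: participants were sampled on outcome status, so risks in the source population cannot be estimated directly — relative risk is not valid here. The odds ratio is the appropriate measure.
OR = (a·d)/(b·c) = (359 × 2527) / (2240 × 157) = 907193 / 351680 = 2.57960

2.58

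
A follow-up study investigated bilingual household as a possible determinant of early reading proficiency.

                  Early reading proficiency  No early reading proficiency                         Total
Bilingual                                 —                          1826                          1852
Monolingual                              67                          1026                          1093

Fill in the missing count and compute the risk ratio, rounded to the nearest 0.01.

The missing cell is in the exposed row: 1852 − 1826 = 26.
So a = 26, b = 1826, c = 67, d = 1026.
RR = [a/(a+b)] / [c/(c+d)] = (26/1852) / (67/1093) = 0.01404/0.06130 = 0.22902

0.23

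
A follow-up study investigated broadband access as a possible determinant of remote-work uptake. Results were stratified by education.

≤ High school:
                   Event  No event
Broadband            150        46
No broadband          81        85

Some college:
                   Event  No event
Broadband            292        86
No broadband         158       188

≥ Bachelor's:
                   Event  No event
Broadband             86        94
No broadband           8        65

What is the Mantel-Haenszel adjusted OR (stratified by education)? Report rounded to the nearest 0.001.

4.156

OR_MH = Σ(aᵢdᵢ/nᵢ) / Σ(bᵢcᵢ/nᵢ), where nᵢ is the stratum total.
Stratum 1 (≤ High school): n = 362; a·d/n = 150·85/362 = 35.2210; b·c/n = 46·81/362 = 10.2928
Stratum 2 (Some college): n = 724; a·d/n = 292·188/724 = 75.8232; b·c/n = 86·158/724 = 18.7680
Stratum 3 (≥ Bachelor's): n = 253; a·d/n = 86·65/253 = 22.0949; b·c/n = 94·8/253 = 2.9723
OR_MH = (35.2210 + 75.8232 + 22.0949) / (10.2928 + 18.7680 + 2.9723) = 133.1391 / 32.0331 = 4.15630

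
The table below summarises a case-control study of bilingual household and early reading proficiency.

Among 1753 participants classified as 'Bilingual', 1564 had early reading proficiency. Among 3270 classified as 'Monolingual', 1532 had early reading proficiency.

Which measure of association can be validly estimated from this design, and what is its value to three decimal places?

From the description: a = 1564, b = 189, c = 1532, d = 1738.
This is a case-control study: participants were sampled on outcome status, so risks in the source population cannot be estimated directly — relative risk is not valid here. The odds ratio is the appropriate measure.
OR = (a·d)/(b·c) = (1564 × 1738) / (189 × 1532) = 2718232 / 289548 = 9.38785

9.388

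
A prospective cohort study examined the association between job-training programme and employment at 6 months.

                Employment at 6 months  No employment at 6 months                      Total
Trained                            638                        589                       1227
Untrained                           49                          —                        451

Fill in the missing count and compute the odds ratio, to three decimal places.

The missing cell is in the unexposed row: 451 − 49 = 402.
So a = 638, b = 589, c = 49, d = 402.
OR = (a·d)/(b·c) = (638 × 402) / (589 × 49) = 256476 / 28861 = 8.88659

8.887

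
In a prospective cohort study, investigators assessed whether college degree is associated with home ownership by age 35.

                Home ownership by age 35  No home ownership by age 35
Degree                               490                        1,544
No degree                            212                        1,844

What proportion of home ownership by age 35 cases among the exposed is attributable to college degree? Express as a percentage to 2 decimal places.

Cells: a = 490, b = 1544, c = 212, d = 1844.
Risk in exposed = 490/2034 = 0.24090; risk in unexposed = 212/2056 = 0.10311.
RR = 0.24090/0.10311 = 2.33632
AR% = (RR − 1)/RR × 100 = (2.33632 − 1)/2.33632 × 100 = 57.1976%

57.20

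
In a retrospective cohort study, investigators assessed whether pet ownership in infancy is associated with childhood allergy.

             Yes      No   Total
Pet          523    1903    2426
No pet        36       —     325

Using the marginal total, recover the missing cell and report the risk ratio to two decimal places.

1.95

The missing cell is in the unexposed row: 325 − 36 = 289.
So a = 523, b = 1903, c = 36, d = 289.
RR = [a/(a+b)] / [c/(c+d)] = (523/2426) / (36/325) = 0.21558/0.11077 = 1.94622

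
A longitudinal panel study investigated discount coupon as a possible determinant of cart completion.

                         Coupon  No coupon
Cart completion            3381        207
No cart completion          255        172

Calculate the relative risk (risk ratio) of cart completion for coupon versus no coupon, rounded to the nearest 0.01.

1.70

Reading the table with exposure as columns: a = 3381 (Coupon, case), b = 255 (Coupon, non-case), c = 207 (No coupon, case), d = 172.
Risk in exposed = 3381/3636 = 0.92987; risk in unexposed = 207/379 = 0.54617.
RR = 0.92987 / 0.54617 = 1.70251
The risk among the exposed is 1.70 times that among the unexposed.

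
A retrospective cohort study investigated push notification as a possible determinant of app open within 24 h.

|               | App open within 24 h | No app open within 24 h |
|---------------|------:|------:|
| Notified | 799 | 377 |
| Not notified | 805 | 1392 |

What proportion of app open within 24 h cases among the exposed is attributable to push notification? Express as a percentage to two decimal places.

Cells: a = 799, b = 377, c = 805, d = 1392.
Risk in exposed = 799/1176 = 0.67942; risk in unexposed = 805/2197 = 0.36641.
RR = 0.67942/0.36641 = 1.85427
AR% = (RR − 1)/RR × 100 = (1.85427 − 1)/1.85427 × 100 = 46.0705%

46.07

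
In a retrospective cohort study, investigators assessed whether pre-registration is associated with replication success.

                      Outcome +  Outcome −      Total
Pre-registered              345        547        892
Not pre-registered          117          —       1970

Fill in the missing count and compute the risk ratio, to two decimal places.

The missing cell is in the unexposed row: 1970 − 117 = 1853.
So a = 345, b = 547, c = 117, d = 1853.
RR = [a/(a+b)] / [c/(c+d)] = (345/892) / (117/1970) = 0.38677/0.05939 = 6.51230

6.51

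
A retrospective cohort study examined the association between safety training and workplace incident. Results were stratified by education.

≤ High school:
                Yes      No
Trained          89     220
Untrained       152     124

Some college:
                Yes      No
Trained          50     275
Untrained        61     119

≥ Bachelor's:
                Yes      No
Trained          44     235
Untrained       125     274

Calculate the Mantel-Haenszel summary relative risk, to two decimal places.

0.50

RR_MH = Σ(aᵢ·n₀ᵢ/nᵢ) / Σ(cᵢ·n₁ᵢ/nᵢ), with n₁ᵢ = aᵢ+bᵢ (exposed), n₀ᵢ = cᵢ+dᵢ (unexposed), nᵢ = n₁ᵢ+n₀ᵢ.
Stratum 1 (≤ High school): n₁ = 309, n₀ = 276, n = 585; a·n₀/n = 89·276/585 = 41.9897; c·n₁/n = 152·309/585 = 80.2872
Stratum 2 (Some college): n₁ = 325, n₀ = 180, n = 505; a·n₀/n = 50·180/505 = 17.8218; c·n₁/n = 61·325/505 = 39.2574
Stratum 3 (≥ Bachelor's): n₁ = 279, n₀ = 399, n = 678; a·n₀/n = 44·399/678 = 25.8938; c·n₁/n = 125·279/678 = 51.4381
RR_MH = (41.9897 + 17.8218 + 25.8938) / (80.2872 + 39.2574 + 51.4381) = 85.7053 / 170.9827 = 0.50125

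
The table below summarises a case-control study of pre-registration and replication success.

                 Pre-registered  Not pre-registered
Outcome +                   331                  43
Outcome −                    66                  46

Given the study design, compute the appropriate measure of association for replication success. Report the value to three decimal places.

Reading the table with exposure as columns: a = 331 (Pre-registered, case), b = 66 (Pre-registered, non-case), c = 43 (Not pre-registered, case), d = 46.
This is a case-control study: participants were sampled on outcome status, so risks in the source population cannot be estimated directly — relative risk is not valid here. The odds ratio is the appropriate measure.
OR = (a·d)/(b·c) = (331 × 46) / (66 × 43) = 15226 / 2838 = 5.36505

5.365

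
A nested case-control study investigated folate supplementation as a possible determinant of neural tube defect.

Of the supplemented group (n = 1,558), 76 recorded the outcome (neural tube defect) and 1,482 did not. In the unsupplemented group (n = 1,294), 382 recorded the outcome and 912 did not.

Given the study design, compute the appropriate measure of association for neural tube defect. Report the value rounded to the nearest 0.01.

0.12

From the description: a = 76, b = 1482, c = 382, d = 912.
This is a nested case-control study: participants were sampled on outcome status, so risks in the source population cannot be estimated directly — relative risk is not valid here. The odds ratio is the appropriate measure.
OR = (a·d)/(b·c) = (76 × 912) / (1482 × 382) = 69312 / 566124 = 0.12243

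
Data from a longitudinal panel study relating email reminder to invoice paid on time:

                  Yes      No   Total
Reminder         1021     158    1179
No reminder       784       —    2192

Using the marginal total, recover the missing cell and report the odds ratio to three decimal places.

The missing cell is in the unexposed row: 2192 − 784 = 1408.
So a = 1021, b = 158, c = 784, d = 1408.
OR = (a·d)/(b·c) = (1021 × 1408) / (158 × 784) = 1437568 / 123872 = 11.60527

11.605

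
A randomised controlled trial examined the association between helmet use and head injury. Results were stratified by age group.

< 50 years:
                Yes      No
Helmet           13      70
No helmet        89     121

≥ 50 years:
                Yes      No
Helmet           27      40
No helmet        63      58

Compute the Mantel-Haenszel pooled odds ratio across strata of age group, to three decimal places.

0.395

OR_MH = Σ(aᵢdᵢ/nᵢ) / Σ(bᵢcᵢ/nᵢ), where nᵢ is the stratum total.
Stratum 1 (< 50 years): n = 293; a·d/n = 13·121/293 = 5.3686; b·c/n = 70·89/293 = 21.2628
Stratum 2 (≥ 50 years): n = 188; a·d/n = 27·58/188 = 8.3298; b·c/n = 40·63/188 = 13.4043
OR_MH = (5.3686 + 8.3298) / (21.2628 + 13.4043) = 13.6984 / 34.6671 = 0.39514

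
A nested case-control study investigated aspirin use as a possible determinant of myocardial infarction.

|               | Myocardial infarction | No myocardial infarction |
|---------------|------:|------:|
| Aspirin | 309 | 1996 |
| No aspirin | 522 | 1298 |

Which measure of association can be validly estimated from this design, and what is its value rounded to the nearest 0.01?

0.38

Cells: a = 309, b = 1996, c = 522, d = 1298.
This is a nested case-control study: participants were sampled on outcome status, so risks in the source population cannot be estimated directly — relative risk is not valid here. The odds ratio is the appropriate measure.
OR = (a·d)/(b·c) = (309 × 1298) / (1996 × 522) = 401082 / 1041912 = 0.38495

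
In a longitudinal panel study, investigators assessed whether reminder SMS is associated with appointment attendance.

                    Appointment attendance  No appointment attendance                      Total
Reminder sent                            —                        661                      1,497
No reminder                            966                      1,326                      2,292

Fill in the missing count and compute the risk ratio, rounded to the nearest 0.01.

1.33

The missing cell is in the exposed row: 1497 − 661 = 836.
So a = 836, b = 661, c = 966, d = 1326.
RR = [a/(a+b)] / [c/(c+d)] = (836/1497) / (966/2292) = 0.55845/0.42147 = 1.32502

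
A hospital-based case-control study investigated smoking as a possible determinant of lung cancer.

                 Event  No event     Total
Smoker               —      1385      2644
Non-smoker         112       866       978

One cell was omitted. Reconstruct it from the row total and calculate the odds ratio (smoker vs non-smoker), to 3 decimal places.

The missing cell is in the exposed row: 2644 − 1385 = 1259.
So a = 1259, b = 1385, c = 112, d = 866.
OR = (a·d)/(b·c) = (1259 × 866) / (1385 × 112) = 1090294 / 155120 = 7.02871

7.029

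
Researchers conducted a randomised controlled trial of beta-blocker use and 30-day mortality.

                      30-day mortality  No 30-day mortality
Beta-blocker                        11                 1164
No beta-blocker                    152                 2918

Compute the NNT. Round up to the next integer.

Risk in treated group = 11/1175 = 0.00936; risk in control = 152/3070 = 0.04951.
Absolute risk reduction = 0.04951 − 0.00936 = 0.04015
NNT = 1 / ARR = 1 / 0.04015 = 24.907 → round up → 25

25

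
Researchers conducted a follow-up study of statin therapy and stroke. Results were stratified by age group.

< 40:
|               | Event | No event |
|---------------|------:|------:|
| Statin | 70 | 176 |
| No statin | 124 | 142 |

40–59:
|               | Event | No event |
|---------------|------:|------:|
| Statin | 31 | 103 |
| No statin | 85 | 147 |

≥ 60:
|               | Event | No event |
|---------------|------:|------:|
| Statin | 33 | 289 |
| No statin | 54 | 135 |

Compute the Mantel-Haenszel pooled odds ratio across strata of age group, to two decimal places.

0.42

OR_MH = Σ(aᵢdᵢ/nᵢ) / Σ(bᵢcᵢ/nᵢ), where nᵢ is the stratum total.
Stratum 1 (< 40): n = 512; a·d/n = 70·142/512 = 19.4141; b·c/n = 176·124/512 = 42.6250
Stratum 2 (40–59): n = 366; a·d/n = 31·147/366 = 12.4508; b·c/n = 103·85/366 = 23.9208
Stratum 3 (≥ 60): n = 511; a·d/n = 33·135/511 = 8.7182; b·c/n = 289·54/511 = 30.5401
OR_MH = (19.4141 + 12.4508 + 8.7182) / (42.6250 + 23.9208 + 30.5401) = 40.5831 / 97.0859 = 0.41801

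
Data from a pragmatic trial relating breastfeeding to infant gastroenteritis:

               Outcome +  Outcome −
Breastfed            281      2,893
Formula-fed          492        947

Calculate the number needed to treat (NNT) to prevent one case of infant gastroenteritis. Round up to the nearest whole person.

Risk in treated group = 281/3174 = 0.08853; risk in control = 492/1439 = 0.34190.
Absolute risk reduction = 0.34190 − 0.08853 = 0.25337
NNT = 1 / ARR = 1 / 0.25337 = 3.947 → round up → 4

4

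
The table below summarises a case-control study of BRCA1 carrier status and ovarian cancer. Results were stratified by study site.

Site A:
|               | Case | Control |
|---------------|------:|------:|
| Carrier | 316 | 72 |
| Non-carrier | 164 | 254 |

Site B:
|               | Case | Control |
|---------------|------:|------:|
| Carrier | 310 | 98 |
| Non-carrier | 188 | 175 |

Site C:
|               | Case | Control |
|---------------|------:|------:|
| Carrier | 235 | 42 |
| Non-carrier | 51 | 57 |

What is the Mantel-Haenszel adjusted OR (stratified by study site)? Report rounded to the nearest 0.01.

OR_MH = Σ(aᵢdᵢ/nᵢ) / Σ(bᵢcᵢ/nᵢ), where nᵢ is the stratum total.
Stratum 1 (Site A): n = 806; a·d/n = 316·254/806 = 99.5831; b·c/n = 72·164/806 = 14.6501
Stratum 2 (Site B): n = 771; a·d/n = 310·175/771 = 70.3632; b·c/n = 98·188/771 = 23.8962
Stratum 3 (Site C): n = 385; a·d/n = 235·57/385 = 34.7922; b·c/n = 42·51/385 = 5.5636
OR_MH = (99.5831 + 70.3632 + 34.7922) / (14.6501 + 23.8962 + 5.5636) = 204.7385 / 44.1100 = 4.64154

4.64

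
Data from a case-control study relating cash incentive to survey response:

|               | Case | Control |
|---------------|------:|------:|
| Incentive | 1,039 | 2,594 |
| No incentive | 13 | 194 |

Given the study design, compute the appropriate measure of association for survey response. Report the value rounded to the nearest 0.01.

Cells: a = 1039, b = 2594, c = 13, d = 194.
This is a case-control study: participants were sampled on outcome status, so risks in the source population cannot be estimated directly — relative risk is not valid here. The odds ratio is the appropriate measure.
OR = (a·d)/(b·c) = (1039 × 194) / (2594 × 13) = 201566 / 33722 = 5.97728

5.98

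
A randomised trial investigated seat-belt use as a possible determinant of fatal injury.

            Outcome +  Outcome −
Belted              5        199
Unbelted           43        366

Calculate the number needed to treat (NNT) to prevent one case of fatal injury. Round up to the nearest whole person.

Risk in treated group = 5/204 = 0.02451; risk in control = 43/409 = 0.10513.
Absolute risk reduction = 0.10513 − 0.02451 = 0.08062
NNT = 1 / ARR = 1 / 0.08062 = 12.403 → round up → 13

13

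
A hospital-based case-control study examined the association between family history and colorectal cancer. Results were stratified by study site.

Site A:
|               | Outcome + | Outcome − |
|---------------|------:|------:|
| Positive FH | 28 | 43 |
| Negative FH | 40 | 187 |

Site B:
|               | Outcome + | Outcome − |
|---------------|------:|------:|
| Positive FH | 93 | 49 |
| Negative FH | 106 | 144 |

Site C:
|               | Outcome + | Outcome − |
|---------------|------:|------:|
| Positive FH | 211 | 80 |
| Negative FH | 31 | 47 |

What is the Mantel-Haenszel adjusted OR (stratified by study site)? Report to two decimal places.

3.05

OR_MH = Σ(aᵢdᵢ/nᵢ) / Σ(bᵢcᵢ/nᵢ), where nᵢ is the stratum total.
Stratum 1 (Site A): n = 298; a·d/n = 28·187/298 = 17.5705; b·c/n = 43·40/298 = 5.7718
Stratum 2 (Site B): n = 392; a·d/n = 93·144/392 = 34.1633; b·c/n = 49·106/392 = 13.2500
Stratum 3 (Site C): n = 369; a·d/n = 211·47/369 = 26.8753; b·c/n = 80·31/369 = 6.7209
OR_MH = (17.5705 + 34.1633 + 26.8753) / (5.7718 + 13.2500 + 6.7209) = 78.6091 / 25.7427 = 3.05365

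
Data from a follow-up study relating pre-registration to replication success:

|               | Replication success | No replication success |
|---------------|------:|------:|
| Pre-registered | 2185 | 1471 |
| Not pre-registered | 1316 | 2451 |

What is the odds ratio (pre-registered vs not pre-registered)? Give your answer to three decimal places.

Cells: a = 2185, b = 1471, c = 1316, d = 2451.
OR = (a·d)/(b·c) = (2185 × 2451) / (1471 × 1316) = 5355435 / 1935836 = 2.76647
The odds of replication success are about 2.77 times as high in the pre-registered group.

2.766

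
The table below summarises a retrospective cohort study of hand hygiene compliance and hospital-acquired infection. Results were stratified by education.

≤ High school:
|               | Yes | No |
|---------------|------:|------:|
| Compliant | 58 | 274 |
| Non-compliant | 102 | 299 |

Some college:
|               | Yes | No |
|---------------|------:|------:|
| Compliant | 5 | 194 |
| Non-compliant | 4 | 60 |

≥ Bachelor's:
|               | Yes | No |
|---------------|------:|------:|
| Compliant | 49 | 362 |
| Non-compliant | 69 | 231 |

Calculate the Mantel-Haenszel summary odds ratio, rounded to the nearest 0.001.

OR_MH = Σ(aᵢdᵢ/nᵢ) / Σ(bᵢcᵢ/nᵢ), where nᵢ is the stratum total.
Stratum 1 (≤ High school): n = 733; a·d/n = 58·299/733 = 23.6589; b·c/n = 274·102/733 = 38.1282
Stratum 2 (Some college): n = 263; a·d/n = 5·60/263 = 1.1407; b·c/n = 194·4/263 = 2.9506
Stratum 3 (≥ Bachelor's): n = 711; a·d/n = 49·231/711 = 15.9198; b·c/n = 362·69/711 = 35.1308
OR_MH = (23.6589 + 1.1407 + 15.9198) / (38.1282 + 2.9506 + 35.1308) = 40.7195 / 76.2096 = 0.53431

0.534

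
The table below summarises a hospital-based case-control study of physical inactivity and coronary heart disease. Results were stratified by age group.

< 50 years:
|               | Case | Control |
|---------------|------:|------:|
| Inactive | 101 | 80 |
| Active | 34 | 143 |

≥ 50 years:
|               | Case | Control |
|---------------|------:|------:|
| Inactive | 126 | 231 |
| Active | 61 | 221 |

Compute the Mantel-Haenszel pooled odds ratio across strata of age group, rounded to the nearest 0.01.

2.83

OR_MH = Σ(aᵢdᵢ/nᵢ) / Σ(bᵢcᵢ/nᵢ), where nᵢ is the stratum total.
Stratum 1 (< 50 years): n = 358; a·d/n = 101·143/358 = 40.3436; b·c/n = 80·34/358 = 7.5978
Stratum 2 (≥ 50 years): n = 639; a·d/n = 126·221/639 = 43.5775; b·c/n = 231·61/639 = 22.0516
OR_MH = (40.3436 + 43.5775) / (7.5978 + 22.0516) = 83.9210 / 29.6494 = 2.83045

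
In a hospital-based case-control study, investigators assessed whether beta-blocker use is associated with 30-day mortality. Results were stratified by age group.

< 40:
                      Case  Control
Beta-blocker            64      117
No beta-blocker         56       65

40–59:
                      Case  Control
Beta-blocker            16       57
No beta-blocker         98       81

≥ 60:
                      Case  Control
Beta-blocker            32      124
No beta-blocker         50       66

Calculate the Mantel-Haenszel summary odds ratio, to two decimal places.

OR_MH = Σ(aᵢdᵢ/nᵢ) / Σ(bᵢcᵢ/nᵢ), where nᵢ is the stratum total.
Stratum 1 (< 40): n = 302; a·d/n = 64·65/302 = 13.7748; b·c/n = 117·56/302 = 21.6954
Stratum 2 (40–59): n = 252; a·d/n = 16·81/252 = 5.1429; b·c/n = 57·98/252 = 22.1667
Stratum 3 (≥ 60): n = 272; a·d/n = 32·66/272 = 7.7647; b·c/n = 124·50/272 = 22.7941
OR_MH = (13.7748 + 5.1429 + 7.7647) / (21.6954 + 22.1667 + 22.7941) = 26.6824 / 66.6561 = 0.40030

0.40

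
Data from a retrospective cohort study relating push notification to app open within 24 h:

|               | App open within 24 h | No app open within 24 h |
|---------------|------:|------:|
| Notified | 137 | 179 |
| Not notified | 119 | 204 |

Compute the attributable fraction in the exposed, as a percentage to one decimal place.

15.0

Cells: a = 137, b = 179, c = 119, d = 204.
Risk in exposed = 137/316 = 0.43354; risk in unexposed = 119/323 = 0.36842.
RR = 0.43354/0.36842 = 1.17676
AR% = (RR − 1)/RR × 100 = (1.17676 − 1)/1.17676 × 100 = 15.0211%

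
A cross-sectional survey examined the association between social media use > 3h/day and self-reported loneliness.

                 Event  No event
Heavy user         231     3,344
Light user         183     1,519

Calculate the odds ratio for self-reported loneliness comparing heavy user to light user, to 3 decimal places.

0.573

Cells: a = 231, b = 3344, c = 183, d = 1519.
OR = (a·d)/(b·c) = (231 × 1519) / (3344 × 183) = 350889 / 611952 = 0.57339
Exposure is associated with lower odds of self-reported loneliness (OR = 0.57 < 1).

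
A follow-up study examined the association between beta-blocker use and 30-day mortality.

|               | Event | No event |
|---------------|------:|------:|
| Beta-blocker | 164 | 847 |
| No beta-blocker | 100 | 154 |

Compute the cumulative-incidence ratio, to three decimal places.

Cells: a = 164, b = 847, c = 100, d = 154.
Risk in exposed = 164/1011 = 0.16222; risk in unexposed = 100/254 = 0.39370.
RR = 0.16222 / 0.39370 = 0.41203
The risk is 59% lower among the exposed than among the unexposed.

0.412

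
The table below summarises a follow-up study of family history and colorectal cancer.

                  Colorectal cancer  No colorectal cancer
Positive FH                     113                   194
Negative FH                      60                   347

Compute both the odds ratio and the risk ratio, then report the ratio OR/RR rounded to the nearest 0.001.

1.349

Cells: a = 113, b = 194, c = 60, d = 347.
OR = (113·347)/(194·60) = 39211/11640 = 3.36864
Risk in exposed = 113/307 = 0.36808; risk in unexposed = 60/407 = 0.14742; RR = 2.49680
OR/RR = 3.36864 / 2.49680 = 1.34919
The outcome is not rare, so the OR lies further from 1 than the RR.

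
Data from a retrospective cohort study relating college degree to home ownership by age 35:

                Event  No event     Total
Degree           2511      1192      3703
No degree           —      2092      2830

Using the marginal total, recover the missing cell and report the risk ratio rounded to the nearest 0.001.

The missing cell is in the unexposed row: 2830 − 2092 = 738.
So a = 2511, b = 1192, c = 738, d = 2092.
RR = [a/(a+b)] / [c/(c+d)] = (2511/3703) / (738/2830) = 0.67810/0.26078 = 2.60030

2.600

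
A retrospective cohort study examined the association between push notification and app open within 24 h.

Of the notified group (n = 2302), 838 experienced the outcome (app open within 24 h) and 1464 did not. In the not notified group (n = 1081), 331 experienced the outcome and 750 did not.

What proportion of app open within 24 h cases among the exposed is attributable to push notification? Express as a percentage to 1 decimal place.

From the description: a = 838, b = 1464, c = 331, d = 750.
Risk in exposed = 838/2302 = 0.36403; risk in unexposed = 331/1081 = 0.30620.
RR = 0.36403/0.30620 = 1.18888
AR% = (RR − 1)/RR × 100 = (1.18888 − 1)/1.18888 × 100 = 15.8869%

15.9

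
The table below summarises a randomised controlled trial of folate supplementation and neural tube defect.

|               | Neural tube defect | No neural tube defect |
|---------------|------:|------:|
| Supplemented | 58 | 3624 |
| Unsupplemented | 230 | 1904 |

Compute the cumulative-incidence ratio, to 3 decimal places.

0.146

Cells: a = 58, b = 3624, c = 230, d = 1904.
Risk in exposed = 58/3682 = 0.01575; risk in unexposed = 230/2134 = 0.10778.
RR = 0.01575 / 0.10778 = 0.14615
The risk is 85% lower among the exposed than among the unexposed.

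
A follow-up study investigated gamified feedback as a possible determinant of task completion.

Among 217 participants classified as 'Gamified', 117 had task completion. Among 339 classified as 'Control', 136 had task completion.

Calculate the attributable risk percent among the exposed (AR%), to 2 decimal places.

From the description: a = 117, b = 100, c = 136, d = 203.
Risk in exposed = 117/217 = 0.53917; risk in unexposed = 136/339 = 0.40118.
RR = 0.53917/0.40118 = 1.34396
AR% = (RR − 1)/RR × 100 = (1.34396 − 1)/1.34396 × 100 = 25.5931%

25.59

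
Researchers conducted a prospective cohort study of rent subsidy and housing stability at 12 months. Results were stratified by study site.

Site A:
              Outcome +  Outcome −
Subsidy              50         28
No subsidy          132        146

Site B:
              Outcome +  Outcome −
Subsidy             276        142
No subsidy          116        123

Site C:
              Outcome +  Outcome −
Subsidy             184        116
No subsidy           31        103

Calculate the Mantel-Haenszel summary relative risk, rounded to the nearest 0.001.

1.581

RR_MH = Σ(aᵢ·n₀ᵢ/nᵢ) / Σ(cᵢ·n₁ᵢ/nᵢ), with n₁ᵢ = aᵢ+bᵢ (exposed), n₀ᵢ = cᵢ+dᵢ (unexposed), nᵢ = n₁ᵢ+n₀ᵢ.
Stratum 1 (Site A): n₁ = 78, n₀ = 278, n = 356; a·n₀/n = 50·278/356 = 39.0449; c·n₁/n = 132·78/356 = 28.9213
Stratum 2 (Site B): n₁ = 418, n₀ = 239, n = 657; a·n₀/n = 276·239/657 = 100.4018; c·n₁/n = 116·418/657 = 73.8021
Stratum 3 (Site C): n₁ = 300, n₀ = 134, n = 434; a·n₀/n = 184·134/434 = 56.8111; c·n₁/n = 31·300/434 = 21.4286
RR_MH = (39.0449 + 100.4018 + 56.8111) / (28.9213 + 73.8021 + 21.4286) = 196.2578 / 124.1521 = 1.58079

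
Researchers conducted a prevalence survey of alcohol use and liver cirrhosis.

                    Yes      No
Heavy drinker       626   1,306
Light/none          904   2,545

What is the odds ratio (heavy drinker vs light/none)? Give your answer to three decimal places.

Cells: a = 626, b = 1306, c = 904, d = 2545.
OR = (a·d)/(b·c) = (626 × 2545) / (1306 × 904) = 1593170 / 1180624 = 1.34943
The odds of liver cirrhosis are about 1.35 times as high in the heavy drinker group.

1.349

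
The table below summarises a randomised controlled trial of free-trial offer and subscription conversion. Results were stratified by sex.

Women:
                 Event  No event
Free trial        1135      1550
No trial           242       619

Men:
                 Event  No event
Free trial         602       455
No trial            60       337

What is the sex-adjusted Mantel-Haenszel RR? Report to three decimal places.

RR_MH = Σ(aᵢ·n₀ᵢ/nᵢ) / Σ(cᵢ·n₁ᵢ/nᵢ), with n₁ᵢ = aᵢ+bᵢ (exposed), n₀ᵢ = cᵢ+dᵢ (unexposed), nᵢ = n₁ᵢ+n₀ᵢ.
Stratum 1 (Women): n₁ = 2685, n₀ = 861, n = 3546; a·n₀/n = 1135·861/3546 = 275.5880; c·n₁/n = 242·2685/3546 = 183.2403
Stratum 2 (Men): n₁ = 1057, n₀ = 397, n = 1454; a·n₀/n = 602·397/1454 = 164.3700; c·n₁/n = 60·1057/1454 = 43.6176
RR_MH = (275.5880 + 164.3700) / (183.2403 + 43.6176) = 439.9580 / 226.8579 = 1.93936

1.939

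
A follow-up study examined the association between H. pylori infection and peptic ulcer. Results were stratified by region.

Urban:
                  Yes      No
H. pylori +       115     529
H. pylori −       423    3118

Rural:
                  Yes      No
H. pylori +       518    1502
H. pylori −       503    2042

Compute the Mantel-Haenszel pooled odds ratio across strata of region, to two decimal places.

1.45

OR_MH = Σ(aᵢdᵢ/nᵢ) / Σ(bᵢcᵢ/nᵢ), where nᵢ is the stratum total.
Stratum 1 (Urban): n = 4185; a·d/n = 115·3118/4185 = 85.6798; b·c/n = 529·423/4185 = 53.4688
Stratum 2 (Rural): n = 4565; a·d/n = 518·2042/4565 = 231.7100; b·c/n = 1502·503/4565 = 165.4997
OR_MH = (85.6798 + 231.7100) / (53.4688 + 165.4997) = 317.3898 / 218.9685 = 1.44948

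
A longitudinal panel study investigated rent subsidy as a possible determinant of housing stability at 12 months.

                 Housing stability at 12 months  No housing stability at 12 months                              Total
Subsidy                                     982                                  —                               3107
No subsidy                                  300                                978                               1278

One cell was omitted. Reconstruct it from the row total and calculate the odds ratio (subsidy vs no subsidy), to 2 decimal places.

1.51

The missing cell is in the exposed row: 3107 − 982 = 2125.
So a = 982, b = 2125, c = 300, d = 978.
OR = (a·d)/(b·c) = (982 × 978) / (2125 × 300) = 960396 / 637500 = 1.50650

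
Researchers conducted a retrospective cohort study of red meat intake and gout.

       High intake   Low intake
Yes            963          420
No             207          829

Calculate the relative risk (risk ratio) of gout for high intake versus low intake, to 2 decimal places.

2.45

Reading the table with exposure as columns: a = 963 (High intake, case), b = 207 (High intake, non-case), c = 420 (Low intake, case), d = 829.
Risk in exposed = 963/1170 = 0.82308; risk in unexposed = 420/1249 = 0.33627.
RR = 0.82308 / 0.33627 = 2.44767
The risk among the exposed is 2.45 times that among the unexposed.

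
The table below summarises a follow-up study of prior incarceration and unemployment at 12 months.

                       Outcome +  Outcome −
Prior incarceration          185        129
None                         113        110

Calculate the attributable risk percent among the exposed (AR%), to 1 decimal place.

Cells: a = 185, b = 129, c = 113, d = 110.
Risk in exposed = 185/314 = 0.58917; risk in unexposed = 113/223 = 0.50673.
RR = 0.58917/0.50673 = 1.16270
AR% = (RR − 1)/RR × 100 = (1.16270 − 1)/1.16270 × 100 = 13.9935%

14.0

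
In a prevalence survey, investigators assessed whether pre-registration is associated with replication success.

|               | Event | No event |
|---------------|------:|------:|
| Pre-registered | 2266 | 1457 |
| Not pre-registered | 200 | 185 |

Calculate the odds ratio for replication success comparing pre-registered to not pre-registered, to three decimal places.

Cells: a = 2266, b = 1457, c = 200, d = 185.
OR = (a·d)/(b·c) = (2266 × 185) / (1457 × 200) = 419210 / 291400 = 1.43861
The odds of replication success are about 1.44 times as high in the pre-registered group.

1.439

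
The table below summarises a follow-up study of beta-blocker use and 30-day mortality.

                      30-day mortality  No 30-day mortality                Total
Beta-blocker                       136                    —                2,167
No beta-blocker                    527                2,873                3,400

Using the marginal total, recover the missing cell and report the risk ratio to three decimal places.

0.405

The missing cell is in the exposed row: 2167 − 136 = 2031.
So a = 136, b = 2031, c = 527, d = 2873.
RR = [a/(a+b)] / [c/(c+d)] = (136/2167) / (527/3400) = 0.06276/0.15500 = 0.40490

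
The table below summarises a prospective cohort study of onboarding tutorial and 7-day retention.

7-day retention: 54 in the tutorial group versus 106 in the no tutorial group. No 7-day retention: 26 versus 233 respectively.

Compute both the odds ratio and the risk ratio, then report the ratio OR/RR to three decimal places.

2.115

From the description: a = 54, b = 26, c = 106, d = 233.
OR = (54·233)/(26·106) = 12582/2756 = 4.56531
Risk in exposed = 54/80 = 0.67500; risk in unexposed = 106/339 = 0.31268; RR = 2.15873
OR/RR = 4.56531 / 2.15873 = 2.11482
The outcome is not rare, so the OR lies further from 1 than the RR.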